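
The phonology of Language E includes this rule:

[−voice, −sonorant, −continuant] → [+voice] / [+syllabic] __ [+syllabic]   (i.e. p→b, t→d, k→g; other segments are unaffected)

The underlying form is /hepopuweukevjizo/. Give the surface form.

/p/ is a voiceless stop between vowels /e/ and /o/, so it voices to [b].
/p/ is a voiceless stop between vowels /o/ and /u/, so it voices to [b].
/k/ is a voiceless stop between vowels /u/ and /e/, so it voices to [g].
Surface form: [hebobuweugevjizo].

hebobuweugevjizo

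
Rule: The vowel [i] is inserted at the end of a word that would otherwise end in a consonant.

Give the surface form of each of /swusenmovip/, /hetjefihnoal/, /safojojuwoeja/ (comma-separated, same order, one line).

swusenmovipi, hetjefihnoali, safojojuwoeja

/swusenmovip/: the form ends in the consonant /p/, so [i] is inserted word-finally. → [swusenmovipi].
/hetjefihnoal/: the form ends in the consonant /l/, so [i] is inserted word-finally. → [hetjefihnoali].
/safojojuwoeja/: the rule's environment is not met; surfaces unchanged as [safojojuwoeja].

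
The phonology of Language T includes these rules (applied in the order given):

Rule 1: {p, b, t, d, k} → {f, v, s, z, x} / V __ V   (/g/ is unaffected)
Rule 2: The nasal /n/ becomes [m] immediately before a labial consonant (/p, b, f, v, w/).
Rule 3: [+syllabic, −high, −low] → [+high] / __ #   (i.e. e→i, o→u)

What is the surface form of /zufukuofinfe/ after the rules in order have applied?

Rule 1 (intervocalic spirantization): /k/ is a stop between vowels /u/ and /u/, so it spirantizes to the fricative [x]. /zufukuofinfe/ → zufuxuofinfe.
Rule 2 (nasal place assimilation): /n/ precedes the labial consonant /f/, so it assimilates in place to [m]. /zufuxuofinfe/ → zufuxuofimfe.
Rule 3 (final vowel raising): /e/ is a mid vowel in word-final position, so it raises to [i]. /zufuxuofimfe/ → zufuxuofimfi.

zufuxuofimfi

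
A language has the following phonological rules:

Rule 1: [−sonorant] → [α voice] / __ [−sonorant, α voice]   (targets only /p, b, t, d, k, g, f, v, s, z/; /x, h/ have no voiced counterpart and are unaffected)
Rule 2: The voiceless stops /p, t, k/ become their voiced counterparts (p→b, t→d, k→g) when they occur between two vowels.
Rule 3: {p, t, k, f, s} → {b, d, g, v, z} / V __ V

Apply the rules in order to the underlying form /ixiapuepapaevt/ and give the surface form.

Rule 1 (regressive voicing assimilation): /v/ precedes the voiceless obstruent /t/, so it devoices to [f] by assimilation. /ixiapuepapaevt/ → ixiapuepapaeft.
Rule 2 (intervocalic voicing): /p/ is a voiceless stop between vowels /a/ and /u/, so it voices to [b]. /p/ is a voiceless stop between vowels /e/ and /a/, so it voices to [b]. /p/ is a voiceless stop between vowels /a/ and /a/, so it voices to [b]. /ixiapuepapaeft/ → ixiabuebabaeft.
Rule 3 (intervocalic voicing): no segment meets the environment; /ixiabuebabaeft/ is unchanged.

ixiabuebabaeft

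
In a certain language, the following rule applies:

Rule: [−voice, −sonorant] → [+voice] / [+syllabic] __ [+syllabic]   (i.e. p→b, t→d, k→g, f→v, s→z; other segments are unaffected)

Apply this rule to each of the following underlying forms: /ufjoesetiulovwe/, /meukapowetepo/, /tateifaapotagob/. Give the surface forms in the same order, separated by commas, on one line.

ufjoezediulovwe, meugabowedebo, tadeivaabodagob

/ufjoesetiulovwe/: /s/ is a voiceless obstruent between vowels /e/ and /e/, so it voices to [z]. /t/ is a voiceless obstruent between vowels /e/ and /i/, so it voices to [d]. → [ufjoezediulovwe].
/meukapowetepo/: /k/ is a voiceless obstruent between vowels /u/ and /a/, so it voices to [g]. /p/ is a voiceless obstruent between vowels /a/ and /o/, so it voices to [b]. /t/ is a voiceless obstruent between vowels /e/ and /e/, so it voices to [d]. /p/ is a voiceless obstruent between vowels /e/ and /o/, so it voices to [b]. → [meugabowedebo].
/tateifaapotagob/: /t/ is a voiceless obstruent between vowels /a/ and /e/, so it voices to [d]. /f/ is a voiceless obstruent between vowels /i/ and /a/, so it voices to [v]. /p/ is a voiceless obstruent between vowels /a/ and /o/, so it voices to [b]. /t/ is a voiceless obstruent between vowels /o/ and /a/, so it voices to [d]. → [tadeivaabodagob].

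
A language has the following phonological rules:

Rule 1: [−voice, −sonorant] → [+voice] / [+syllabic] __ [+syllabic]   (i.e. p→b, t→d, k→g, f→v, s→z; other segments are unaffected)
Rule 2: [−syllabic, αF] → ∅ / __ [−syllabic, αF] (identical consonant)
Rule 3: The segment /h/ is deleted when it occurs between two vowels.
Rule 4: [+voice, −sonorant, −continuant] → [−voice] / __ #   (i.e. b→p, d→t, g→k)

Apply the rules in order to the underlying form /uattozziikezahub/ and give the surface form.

Rule 1 (intervocalic voicing): /k/ is a voiceless obstruent between vowels /i/ and /e/, so it voices to [g]. /uattozziikezahub/ → uattozziigezahub.
Rule 2 (degemination): /tt/ is a geminate; the first /t/ deletes. /zz/ is a geminate; the first /z/ deletes. /uattozziigezahub/ → uatoziigezahub.
Rule 3 (intervocalic h-deletion): /h/ occurs between vowels /a/ and /u/, so it deletes. /uatoziigezahub/ → uatoziigezaub.
Rule 4 (final devoicing): /b/ is a voiced stop in word-final position, so it devoices to [p]. /uatoziigezaub/ → uatoziigezaup.

uatoziigezaup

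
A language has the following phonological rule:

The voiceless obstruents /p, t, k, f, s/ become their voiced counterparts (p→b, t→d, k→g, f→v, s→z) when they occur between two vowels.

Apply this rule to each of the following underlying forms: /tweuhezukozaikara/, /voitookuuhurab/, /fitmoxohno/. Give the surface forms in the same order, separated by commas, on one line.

/tweuhezukozaikara/: /k/ is a voiceless obstruent between vowels /u/ and /o/, so it voices to [g]. /k/ is a voiceless obstruent between vowels /i/ and /a/, so it voices to [g]. → [tweuhezugozaigara].
/voitookuuhurab/: /t/ is a voiceless obstruent between vowels /i/ and /o/, so it voices to [d]. /k/ is a voiceless obstruent between vowels /o/ and /u/, so it voices to [g]. → [voidooguuhurab].
/fitmoxohno/: the rule's environment is not met; surfaces unchanged as [fitmoxohno].

tweuhezugozaigara, voidooguuhurab, fitmoxohno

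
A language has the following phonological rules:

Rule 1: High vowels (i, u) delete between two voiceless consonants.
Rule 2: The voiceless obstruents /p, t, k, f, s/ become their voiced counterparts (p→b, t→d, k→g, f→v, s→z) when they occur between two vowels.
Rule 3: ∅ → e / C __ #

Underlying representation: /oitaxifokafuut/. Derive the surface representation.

Rule 1 (high vowel syncope): /i/ is a high vowel flanked by voiceless consonants /x/ and /f/, so it deletes. /oitaxifokafuut/ → oitaxfokafuut.
Rule 2 (intervocalic voicing): /t/ is a voiceless obstruent between vowels /i/ and /a/, so it voices to [d]. /k/ is a voiceless obstruent between vowels /o/ and /a/, so it voices to [g]. /f/ is a voiceless obstruent between vowels /a/ and /u/, so it voices to [v]. /oitaxfokafuut/ → oidaxfogavuut.
Rule 3 (final e-epenthesis): the form ends in the consonant /t/, so [e] is inserted word-finally. /oidaxfogavuut/ → oidaxfogavuute.

oidaxfogavuute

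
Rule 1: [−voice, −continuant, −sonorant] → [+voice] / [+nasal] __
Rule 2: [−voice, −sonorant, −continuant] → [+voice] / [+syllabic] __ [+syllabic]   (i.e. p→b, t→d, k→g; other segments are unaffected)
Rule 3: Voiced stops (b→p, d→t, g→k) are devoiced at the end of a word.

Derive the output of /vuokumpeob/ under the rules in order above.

Rule 1 (post-nasal voicing): /p/ is a voiceless stop immediately after the nasal /m/, so it voices to [b]. /vuokumpeob/ → vuokumbeob.
Rule 2 (intervocalic voicing): /k/ is a voiceless stop between vowels /o/ and /u/, so it voices to [g]. /vuokumbeob/ → vuogumbeob.
Rule 3 (final devoicing): /b/ is a voiced stop in word-final position, so it devoices to [p]. /vuogumbeob/ → vuogumbeop.

vuogumbeop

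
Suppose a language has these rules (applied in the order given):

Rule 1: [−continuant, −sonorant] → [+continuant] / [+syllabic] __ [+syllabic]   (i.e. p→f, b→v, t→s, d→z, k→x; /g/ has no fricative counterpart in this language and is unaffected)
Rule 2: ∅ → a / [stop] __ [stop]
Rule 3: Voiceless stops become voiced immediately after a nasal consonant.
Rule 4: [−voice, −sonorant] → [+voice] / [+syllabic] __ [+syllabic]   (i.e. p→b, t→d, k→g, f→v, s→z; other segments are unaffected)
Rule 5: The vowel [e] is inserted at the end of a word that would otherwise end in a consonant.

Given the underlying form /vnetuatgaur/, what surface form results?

Rule 1 (intervocalic spirantization): /t/ is a stop between vowels /e/ and /u/, so it spirantizes to the fricative [s]. /vnetuatgaur/ → vnesuatgaur.
Rule 2 (stop-cluster a-epenthesis): /t/ and /g/ form a stop–stop cluster, so [a] is inserted between them. /vnesuatgaur/ → vnesuatagaur.
Rule 3 (post-nasal voicing): no segment meets the environment; /vnesuatagaur/ is unchanged.
Rule 4 (intervocalic voicing): /s/ is a voiceless obstruent between vowels /e/ and /u/, so it voices to [z]. /t/ is a voiceless obstruent between vowels /a/ and /a/, so it voices to [d]. /vnesuatagaur/ → vnezuadagaur.
Rule 5 (final e-epenthesis): the form ends in the consonant /r/, so [e] is inserted word-finally. /vnezuadagaur/ → vnezuadagaure.

vnezuadagaure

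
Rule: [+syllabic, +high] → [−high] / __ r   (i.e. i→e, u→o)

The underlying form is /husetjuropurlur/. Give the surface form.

husetjoroporlor

/u/ is a high vowel immediately before /r/, so it lowers to [o].
/u/ is a high vowel immediately before /r/, so it lowers to [o].
/u/ is a high vowel immediately before /r/, so it lowers to [o].
The other instance of /u/ does not occur in the required environment and remains unchanged.
Surface form: [husetjoroporlor].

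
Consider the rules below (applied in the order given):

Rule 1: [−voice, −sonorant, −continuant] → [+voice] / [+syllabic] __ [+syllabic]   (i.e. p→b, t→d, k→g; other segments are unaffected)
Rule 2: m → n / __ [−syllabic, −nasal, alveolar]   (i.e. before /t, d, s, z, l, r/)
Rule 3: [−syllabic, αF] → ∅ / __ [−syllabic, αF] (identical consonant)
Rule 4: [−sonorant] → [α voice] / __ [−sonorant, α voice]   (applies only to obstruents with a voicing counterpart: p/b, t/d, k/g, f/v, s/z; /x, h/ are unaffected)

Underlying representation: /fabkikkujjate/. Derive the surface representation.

fapkikujade

Rule 1 (intervocalic voicing): /t/ is a voiceless stop between vowels /a/ and /e/, so it voices to [d]. /fabkikkujjate/ → fabkikkujjade.
Rule 2 (nasal place assimilation): no segment meets the environment; /fabkikkujjade/ is unchanged.
Rule 3 (degemination): /kk/ is a geminate; the first /k/ deletes. /jj/ is a geminate; the first /j/ deletes. /fabkikkujjade/ → fabkikujade.
Rule 4 (regressive voicing assimilation): /b/ precedes the voiceless obstruent /k/, so it devoices to [p] by assimilation. /fabkikujade/ → fapkikujade.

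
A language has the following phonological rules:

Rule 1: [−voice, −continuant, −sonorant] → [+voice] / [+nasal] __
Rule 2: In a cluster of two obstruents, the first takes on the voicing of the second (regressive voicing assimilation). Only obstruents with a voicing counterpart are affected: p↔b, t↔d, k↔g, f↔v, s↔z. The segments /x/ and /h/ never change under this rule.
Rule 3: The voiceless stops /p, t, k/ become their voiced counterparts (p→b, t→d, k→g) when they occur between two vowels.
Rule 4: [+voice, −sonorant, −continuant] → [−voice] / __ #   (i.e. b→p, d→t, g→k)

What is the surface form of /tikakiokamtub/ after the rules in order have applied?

Rule 1 (post-nasal voicing): /t/ is a voiceless stop immediately after the nasal /m/, so it voices to [d]. /tikakiokamtub/ → tikakiokamdub.
Rule 2 (regressive voicing assimilation): no segment meets the environment; /tikakiokamdub/ is unchanged.
Rule 3 (intervocalic voicing): /k/ is a voiceless stop between vowels /i/ and /a/, so it voices to [g]. /k/ is a voiceless stop between vowels /a/ and /i/, so it voices to [g]. /k/ is a voiceless stop between vowels /o/ and /a/, so it voices to [g]. /tikakiokamdub/ → tigagiogamdub.
Rule 4 (final devoicing): /b/ is a voiced stop in word-final position, so it devoices to [p]. /tigagiogamdub/ → tigagiogamdup.

tigagiogamdup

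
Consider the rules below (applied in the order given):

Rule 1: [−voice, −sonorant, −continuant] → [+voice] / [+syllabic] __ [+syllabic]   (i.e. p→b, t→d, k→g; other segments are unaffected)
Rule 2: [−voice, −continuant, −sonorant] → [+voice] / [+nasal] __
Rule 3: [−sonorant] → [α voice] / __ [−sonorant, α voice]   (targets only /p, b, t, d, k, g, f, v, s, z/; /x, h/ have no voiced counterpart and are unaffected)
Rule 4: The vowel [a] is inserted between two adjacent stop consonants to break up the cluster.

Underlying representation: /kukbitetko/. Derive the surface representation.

Rule 1 (intervocalic voicing): /t/ is a voiceless stop between vowels /i/ and /e/, so it voices to [d]. /kukbitetko/ → kukbidetko.
Rule 2 (post-nasal voicing): no segment meets the environment; /kukbidetko/ is unchanged.
Rule 3 (regressive voicing assimilation): /k/ precedes the voiced obstruent /b/, so it voices to [g] by assimilation. /kukbidetko/ → kugbidetko.
Rule 4 (stop-cluster a-epenthesis): /g/ and /b/ form a stop–stop cluster, so [a] is inserted between them. /t/ and /k/ form a stop–stop cluster, so [a] is inserted between them. /kugbidetko/ → kugabidetako.

kugabidetako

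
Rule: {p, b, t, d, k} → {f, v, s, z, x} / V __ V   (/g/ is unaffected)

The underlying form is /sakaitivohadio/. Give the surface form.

/k/ is a stop between vowels /a/ and /a/, so it spirantizes to the fricative [x].
/t/ is a stop between vowels /i/ and /i/, so it spirantizes to the fricative [s].
/d/ is a stop between vowels /a/ and /i/, so it spirantizes to the fricative [z].
Surface form: [saxaisivohazio].

saxaisivohazio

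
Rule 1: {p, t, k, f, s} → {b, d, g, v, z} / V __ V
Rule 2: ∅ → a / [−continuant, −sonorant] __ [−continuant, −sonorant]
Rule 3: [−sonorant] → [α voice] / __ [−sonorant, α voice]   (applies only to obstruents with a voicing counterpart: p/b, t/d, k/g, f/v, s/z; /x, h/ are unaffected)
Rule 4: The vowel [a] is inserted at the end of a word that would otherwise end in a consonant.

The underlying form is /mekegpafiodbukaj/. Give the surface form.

Rule 1 (intervocalic voicing): /k/ is a voiceless obstruent between vowels /e/ and /e/, so it voices to [g]. /f/ is a voiceless obstruent between vowels /a/ and /i/, so it voices to [v]. /k/ is a voiceless obstruent between vowels /u/ and /a/, so it voices to [g]. /mekegpafiodbukaj/ → megegpaviodbugaj.
Rule 2 (stop-cluster a-epenthesis): /g/ and /p/ form a stop–stop cluster, so [a] is inserted between them. /d/ and /b/ form a stop–stop cluster, so [a] is inserted between them. /megegpaviodbugaj/ → megegapaviodabugaj.
Rule 3 (regressive voicing assimilation): no segment meets the environment; /megegapaviodabugaj/ is unchanged.
Rule 4 (final a-epenthesis): the form ends in the consonant /j/, so [a] is inserted word-finally. /megegapaviodabugaj/ → megegapaviodabugaja.

megegapaviodabugaja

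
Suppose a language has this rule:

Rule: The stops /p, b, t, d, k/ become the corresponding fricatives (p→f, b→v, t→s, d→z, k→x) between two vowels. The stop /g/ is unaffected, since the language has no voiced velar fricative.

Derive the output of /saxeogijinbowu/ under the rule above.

No segment of /saxeogijinbowu/ meets the structural description of the rule, so the form surfaces unchanged.

saxeogijinbowu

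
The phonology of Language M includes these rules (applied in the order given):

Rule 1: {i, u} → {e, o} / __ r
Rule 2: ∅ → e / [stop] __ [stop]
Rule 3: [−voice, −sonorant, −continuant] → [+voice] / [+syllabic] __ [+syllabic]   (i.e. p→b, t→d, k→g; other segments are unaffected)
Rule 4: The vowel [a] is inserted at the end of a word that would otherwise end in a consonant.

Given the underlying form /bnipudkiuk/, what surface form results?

bnibudegiuka

Rule 1 (pre-rhotic lowering): no segment meets the environment; /bnipudkiuk/ is unchanged.
Rule 2 (stop-cluster e-epenthesis): /d/ and /k/ form a stop–stop cluster, so [e] is inserted between them. /bnipudkiuk/ → bnipudekiuk.
Rule 3 (intervocalic voicing): /p/ is a voiceless stop between vowels /i/ and /u/, so it voices to [b]. /k/ is a voiceless stop between vowels /e/ and /i/, so it voices to [g]. /bnipudekiuk/ → bnibudegiuk.
Rule 4 (final a-epenthesis): the form ends in the consonant /k/, so [a] is inserted word-finally. /bnibudegiuk/ → bnibudegiuka.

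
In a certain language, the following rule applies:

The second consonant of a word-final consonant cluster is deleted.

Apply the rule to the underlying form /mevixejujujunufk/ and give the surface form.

/k/ is the second consonant of a word-final cluster /fk/, so it deletes.
The other instances of /m/, /v/, /x/, /j/, /n/, /f/ do not occur in the required environment and remain unchanged.
Surface form: [mevixejujujunuf].

mevixejujujunuf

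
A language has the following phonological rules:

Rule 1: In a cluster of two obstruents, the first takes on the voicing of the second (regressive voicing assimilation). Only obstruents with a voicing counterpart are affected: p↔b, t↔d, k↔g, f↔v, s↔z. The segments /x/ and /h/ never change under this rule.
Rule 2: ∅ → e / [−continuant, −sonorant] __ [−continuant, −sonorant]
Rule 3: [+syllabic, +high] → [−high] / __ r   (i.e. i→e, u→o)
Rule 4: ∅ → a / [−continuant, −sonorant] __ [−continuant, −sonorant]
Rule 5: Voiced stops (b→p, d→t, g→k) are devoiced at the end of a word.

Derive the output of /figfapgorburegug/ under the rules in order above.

fikfabegorboreguk

Rule 1 (regressive voicing assimilation): /g/ precedes the voiceless obstruent /f/, so it devoices to [k] by assimilation. /p/ precedes the voiced obstruent /g/, so it voices to [b] by assimilation. /figfapgorburegug/ → fikfabgorburegug.
Rule 2 (stop-cluster e-epenthesis): /b/ and /g/ form a stop–stop cluster, so [e] is inserted between them. /fikfabgorburegug/ → fikfabegorburegug.
Rule 3 (pre-rhotic lowering): /u/ is a high vowel immediately before /r/, so it lowers to [o]. /fikfabegorburegug/ → fikfabegorboregug.
Rule 4 (stop-cluster a-epenthesis): no segment meets the environment; /fikfabegorboregug/ is unchanged.
Rule 5 (final devoicing): /g/ is a voiced stop in word-final position, so it devoices to [k]. /fikfabegorboregug/ → fikfabegorboreguk.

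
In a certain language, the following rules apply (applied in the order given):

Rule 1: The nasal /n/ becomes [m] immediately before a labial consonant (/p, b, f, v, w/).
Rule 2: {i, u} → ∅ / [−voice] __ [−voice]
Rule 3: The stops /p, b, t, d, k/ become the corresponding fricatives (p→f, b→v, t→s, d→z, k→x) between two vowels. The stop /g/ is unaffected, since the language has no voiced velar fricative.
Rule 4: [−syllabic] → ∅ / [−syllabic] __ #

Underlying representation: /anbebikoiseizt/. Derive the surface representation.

Rule 1 (nasal place assimilation): /n/ precedes the labial consonant /b/, so it assimilates in place to [m]. /anbebikoiseizt/ → ambebikoiseizt.
Rule 2 (high vowel syncope): no segment meets the environment; /ambebikoiseizt/ is unchanged.
Rule 3 (intervocalic spirantization): /b/ is a stop between vowels /e/ and /i/, so it spirantizes to the fricative [v]. /k/ is a stop between vowels /i/ and /o/, so it spirantizes to the fricative [x]. /ambebikoiseizt/ → ambevixoiseizt.
Rule 4 (final cluster simplification): /t/ is the second consonant of a word-final cluster /zt/, so it deletes. /ambevixoiseizt/ → ambevixoiseiz.

ambevixoiseiz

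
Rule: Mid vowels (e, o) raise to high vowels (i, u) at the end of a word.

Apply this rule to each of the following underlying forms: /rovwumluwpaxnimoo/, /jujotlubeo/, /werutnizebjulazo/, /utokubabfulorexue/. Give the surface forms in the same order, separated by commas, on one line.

rovwumluwpaxnimou, jujotlubeu, werutnizebjulazu, utokubabfulorexui

/rovwumluwpaxnimoo/: /o/ is a mid vowel in word-final position, so it raises to [u]. → [rovwumluwpaxnimou].
/jujotlubeo/: /o/ is a mid vowel in word-final position, so it raises to [u]. → [jujotlubeu].
/werutnizebjulazo/: /o/ is a mid vowel in word-final position, so it raises to [u]. → [werutnizebjulazu].
/utokubabfulorexue/: /e/ is a mid vowel in word-final position, so it raises to [i]. → [utokubabfulorexui].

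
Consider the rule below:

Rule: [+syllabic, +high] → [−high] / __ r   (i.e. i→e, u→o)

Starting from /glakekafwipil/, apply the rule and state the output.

glakekafwipil

No segment of /glakekafwipil/ meets the structural description of the rule, so the form surfaces unchanged.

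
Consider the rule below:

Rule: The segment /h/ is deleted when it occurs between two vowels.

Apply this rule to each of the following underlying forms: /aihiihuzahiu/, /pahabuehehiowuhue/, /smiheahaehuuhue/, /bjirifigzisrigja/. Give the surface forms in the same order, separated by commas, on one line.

/aihiihuzahiu/: /h/ occurs between vowels /i/ and /i/, so it deletes. /h/ occurs between vowels /i/ and /u/, so it deletes. /h/ occurs between vowels /a/ and /i/, so it deletes. → [aiiiuzaiu].
/pahabuehehiowuhue/: /h/ occurs between vowels /a/ and /a/, so it deletes. /h/ occurs between vowels /e/ and /e/, so it deletes. /h/ occurs between vowels /e/ and /i/, so it deletes. /h/ occurs between vowels /u/ and /u/, so it deletes. → [paabueeiowuue].
/smiheahaehuuhue/: /h/ occurs between vowels /i/ and /e/, so it deletes. /h/ occurs between vowels /a/ and /a/, so it deletes. /h/ occurs between vowels /e/ and /u/, so it deletes. /h/ occurs between vowels /u/ and /u/, so it deletes. → [smieaaeuuue].
/bjirifigzisrigja/: the rule's environment is not met; surfaces unchanged as [bjirifigzisrigja].

aiiiuzaiu, paabueeiowuue, smieaaeuuue, bjirifigzisrigja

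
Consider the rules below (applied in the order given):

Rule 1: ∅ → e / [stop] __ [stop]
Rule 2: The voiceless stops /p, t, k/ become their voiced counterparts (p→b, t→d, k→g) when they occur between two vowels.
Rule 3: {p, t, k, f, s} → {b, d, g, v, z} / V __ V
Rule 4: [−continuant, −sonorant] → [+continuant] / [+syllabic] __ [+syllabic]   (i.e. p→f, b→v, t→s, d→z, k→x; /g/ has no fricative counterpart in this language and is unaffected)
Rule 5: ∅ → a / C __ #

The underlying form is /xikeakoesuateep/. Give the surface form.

xigeagoezuazeepa

Rule 1 (stop-cluster e-epenthesis): no segment meets the environment; /xikeakoesuateep/ is unchanged.
Rule 2 (intervocalic voicing): /k/ is a voiceless stop between vowels /i/ and /e/, so it voices to [g]. /k/ is a voiceless stop between vowels /a/ and /o/, so it voices to [g]. /t/ is a voiceless stop between vowels /a/ and /e/, so it voices to [d]. /xikeakoesuateep/ → xigeagoesuadeep.
Rule 3 (intervocalic voicing): /s/ is a voiceless obstruent between vowels /e/ and /u/, so it voices to [z]. /xigeagoesuadeep/ → xigeagoezuadeep.
Rule 4 (intervocalic spirantization): /d/ is a stop between vowels /a/ and /e/, so it spirantizes to the fricative [z]. /xigeagoezuadeep/ → xigeagoezuazeep.
Rule 5 (final a-epenthesis): the form ends in the consonant /p/, so [a] is inserted word-finally. /xigeagoezuazeep/ → xigeagoezuazeepa.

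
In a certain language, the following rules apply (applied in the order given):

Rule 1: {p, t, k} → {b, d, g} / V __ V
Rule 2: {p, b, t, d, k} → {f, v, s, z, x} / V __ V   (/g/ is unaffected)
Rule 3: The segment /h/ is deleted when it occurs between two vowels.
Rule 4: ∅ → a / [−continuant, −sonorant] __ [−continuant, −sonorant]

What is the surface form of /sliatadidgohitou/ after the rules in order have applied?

Rule 1 (intervocalic voicing): /t/ is a voiceless stop between vowels /a/ and /a/, so it voices to [d]. /t/ is a voiceless stop between vowels /i/ and /o/, so it voices to [d]. /sliatadidgohitou/ → sliadadidgohidou.
Rule 2 (intervocalic spirantization): /d/ is a stop between vowels /a/ and /a/, so it spirantizes to the fricative [z]. /d/ is a stop between vowels /a/ and /i/, so it spirantizes to the fricative [z]. /d/ is a stop between vowels /i/ and /o/, so it spirantizes to the fricative [z]. /sliadadidgohidou/ → sliazazidgohizou.
Rule 3 (intervocalic h-deletion): /h/ occurs between vowels /o/ and /i/, so it deletes. /sliazazidgohizou/ → sliazazidgoizou.
Rule 4 (stop-cluster a-epenthesis): /d/ and /g/ form a stop–stop cluster, so [a] is inserted between them. /sliazazidgoizou/ → sliazazidagoizou.

sliazazidagoizou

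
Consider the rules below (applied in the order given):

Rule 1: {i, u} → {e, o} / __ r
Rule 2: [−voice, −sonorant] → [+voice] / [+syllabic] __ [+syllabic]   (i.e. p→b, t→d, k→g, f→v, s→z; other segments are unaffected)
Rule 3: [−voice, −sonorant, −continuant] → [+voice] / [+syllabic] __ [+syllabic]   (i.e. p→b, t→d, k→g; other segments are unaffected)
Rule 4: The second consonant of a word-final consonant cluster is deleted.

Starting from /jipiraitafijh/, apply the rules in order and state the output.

Rule 1 (pre-rhotic lowering): /i/ is a high vowel immediately before /r/, so it lowers to [e]. /jipiraitafijh/ → jiperaitafijh.
Rule 2 (intervocalic voicing): /p/ is a voiceless obstruent between vowels /i/ and /e/, so it voices to [b]. /t/ is a voiceless obstruent between vowels /i/ and /a/, so it voices to [d]. /f/ is a voiceless obstruent between vowels /a/ and /i/, so it voices to [v]. /jiperaitafijh/ → jiberaidavijh.
Rule 3 (intervocalic voicing): no segment meets the environment; /jiberaidavijh/ is unchanged.
Rule 4 (final cluster simplification): /h/ is the second consonant of a word-final cluster /jh/, so it deletes. /jiberaidavijh/ → jiberaidavij.

jiberaidavij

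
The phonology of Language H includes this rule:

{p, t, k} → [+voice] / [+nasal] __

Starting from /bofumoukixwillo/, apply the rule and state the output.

bofumoukixwillo

No segment of /bofumoukixwillo/ meets the structural description of the rule, so the form surfaces unchanged.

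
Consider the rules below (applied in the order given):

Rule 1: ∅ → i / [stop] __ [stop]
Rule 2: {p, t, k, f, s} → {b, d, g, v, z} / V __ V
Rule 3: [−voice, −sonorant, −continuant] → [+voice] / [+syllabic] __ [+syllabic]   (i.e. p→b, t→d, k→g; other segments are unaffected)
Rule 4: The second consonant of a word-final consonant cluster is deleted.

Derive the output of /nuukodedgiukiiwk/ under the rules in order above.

Rule 1 (stop-cluster i-epenthesis): /d/ and /g/ form a stop–stop cluster, so [i] is inserted between them. /nuukodedgiukiiwk/ → nuukodedigiukiiwk.
Rule 2 (intervocalic voicing): /k/ is a voiceless obstruent between vowels /u/ and /o/, so it voices to [g]. /k/ is a voiceless obstruent between vowels /u/ and /i/, so it voices to [g]. /nuukodedigiukiiwk/ → nuugodedigiugiiwk.
Rule 3 (intervocalic voicing): no segment meets the environment; /nuugodedigiugiiwk/ is unchanged.
Rule 4 (final cluster simplification): /k/ is the second consonant of a word-final cluster /wk/, so it deletes. /nuugodedigiugiiwk/ → nuugodedigiugiiw.

nuugodedigiugiiw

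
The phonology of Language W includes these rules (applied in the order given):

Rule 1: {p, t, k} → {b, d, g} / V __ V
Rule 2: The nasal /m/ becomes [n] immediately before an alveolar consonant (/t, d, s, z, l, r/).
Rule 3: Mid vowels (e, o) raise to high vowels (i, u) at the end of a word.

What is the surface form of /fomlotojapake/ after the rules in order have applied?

fonlodojabagi

Rule 1 (intervocalic voicing): /t/ is a voiceless stop between vowels /o/ and /o/, so it voices to [d]. /p/ is a voiceless stop between vowels /a/ and /a/, so it voices to [b]. /k/ is a voiceless stop between vowels /a/ and /e/, so it voices to [g]. /fomlotojapake/ → fomlodojabage.
Rule 2 (nasal place assimilation): /m/ precedes the alveolar consonant /l/, so it assimilates in place to [n]. /fomlodojabage/ → fonlodojabage.
Rule 3 (final vowel raising): /e/ is a mid vowel in word-final position, so it raises to [i]. /fonlodojabage/ → fonlodojabagi.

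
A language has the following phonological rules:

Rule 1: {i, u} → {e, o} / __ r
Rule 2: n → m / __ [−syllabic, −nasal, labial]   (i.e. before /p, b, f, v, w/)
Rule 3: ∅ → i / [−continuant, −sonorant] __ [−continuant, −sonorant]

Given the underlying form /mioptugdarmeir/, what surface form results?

Rule 1 (pre-rhotic lowering): /i/ is a high vowel immediately before /r/, so it lowers to [e]. /mioptugdarmeir/ → mioptugdarmeer.
Rule 2 (nasal place assimilation): no segment meets the environment; /mioptugdarmeer/ is unchanged.
Rule 3 (stop-cluster i-epenthesis): /p/ and /t/ form a stop–stop cluster, so [i] is inserted between them. /g/ and /d/ form a stop–stop cluster, so [i] is inserted between them. /mioptugdarmeer/ → miopitugidarmeer.

miopitugidarmeer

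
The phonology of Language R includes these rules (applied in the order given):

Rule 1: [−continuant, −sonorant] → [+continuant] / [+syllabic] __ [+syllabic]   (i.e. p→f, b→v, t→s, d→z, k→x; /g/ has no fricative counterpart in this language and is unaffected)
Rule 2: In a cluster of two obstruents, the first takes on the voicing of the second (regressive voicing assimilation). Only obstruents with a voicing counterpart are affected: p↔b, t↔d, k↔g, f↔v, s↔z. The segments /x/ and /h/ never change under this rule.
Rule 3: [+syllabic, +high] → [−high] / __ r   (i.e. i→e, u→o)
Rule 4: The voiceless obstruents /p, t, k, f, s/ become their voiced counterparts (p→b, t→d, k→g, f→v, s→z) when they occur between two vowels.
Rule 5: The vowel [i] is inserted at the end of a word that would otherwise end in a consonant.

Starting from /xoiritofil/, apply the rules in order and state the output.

xoerizovili

Rule 1 (intervocalic spirantization): /t/ is a stop between vowels /i/ and /o/, so it spirantizes to the fricative [s]. /xoiritofil/ → xoirisofil.
Rule 2 (regressive voicing assimilation): no segment meets the environment; /xoirisofil/ is unchanged.
Rule 3 (pre-rhotic lowering): /i/ is a high vowel immediately before /r/, so it lowers to [e]. /xoirisofil/ → xoerisofil.
Rule 4 (intervocalic voicing): /s/ is a voiceless obstruent between vowels /i/ and /o/, so it voices to [z]. /f/ is a voiceless obstruent between vowels /o/ and /i/, so it voices to [v]. /xoerisofil/ → xoerizovil.
Rule 5 (final i-epenthesis): the form ends in the consonant /l/, so [i] is inserted word-finally. /xoerizovil/ → xoerizovili.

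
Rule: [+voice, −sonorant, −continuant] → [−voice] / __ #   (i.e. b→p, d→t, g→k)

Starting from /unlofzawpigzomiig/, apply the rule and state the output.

Scanning /unlofzawpigzomiig/: /g/ at position 11 is not in the conditioning environment; /g/ is a voiced stop in word-final position, so it devoices to [k].
Result: [unlofzawpigzomiik].

unlofzawpigzomiik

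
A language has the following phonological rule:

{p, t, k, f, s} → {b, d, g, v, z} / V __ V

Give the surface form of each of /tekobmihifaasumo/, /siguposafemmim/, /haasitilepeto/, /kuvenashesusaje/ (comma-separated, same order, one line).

/tekobmihifaasumo/: /k/ is a voiceless obstruent between vowels /e/ and /o/, so it voices to [g]. /f/ is a voiceless obstruent between vowels /i/ and /a/, so it voices to [v]. /s/ is a voiceless obstruent between vowels /a/ and /u/, so it voices to [z]. → [tegobmihivaazumo].
/siguposafemmim/: /p/ is a voiceless obstruent between vowels /u/ and /o/, so it voices to [b]. /s/ is a voiceless obstruent between vowels /o/ and /a/, so it voices to [z]. /f/ is a voiceless obstruent between vowels /a/ and /e/, so it voices to [v]. → [sigubozavemmim].
/haasitilepeto/: /s/ is a voiceless obstruent between vowels /a/ and /i/, so it voices to [z]. /t/ is a voiceless obstruent between vowels /i/ and /i/, so it voices to [d]. /p/ is a voiceless obstruent between vowels /e/ and /e/, so it voices to [b]. /t/ is a voiceless obstruent between vowels /e/ and /o/, so it voices to [d]. → [haazidilebedo].
/kuvenashesusaje/: /s/ is a voiceless obstruent between vowels /e/ and /u/, so it voices to [z]. /s/ is a voiceless obstruent between vowels /u/ and /a/, so it voices to [z]. → [kuvenashezuzaje].

tegobmihivaazumo, sigubozavemmim, haazidilebedo, kuvenashezuzaje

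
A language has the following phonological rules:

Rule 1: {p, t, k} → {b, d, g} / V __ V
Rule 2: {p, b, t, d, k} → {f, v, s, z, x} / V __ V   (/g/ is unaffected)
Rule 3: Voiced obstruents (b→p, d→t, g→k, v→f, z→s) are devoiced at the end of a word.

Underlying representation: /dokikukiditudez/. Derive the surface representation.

dogigugizizuzes

Rule 1 (intervocalic voicing): /k/ is a voiceless stop between vowels /o/ and /i/, so it voices to [g]. /k/ is a voiceless stop between vowels /i/ and /u/, so it voices to [g]. /k/ is a voiceless stop between vowels /u/ and /i/, so it voices to [g]. /t/ is a voiceless stop between vowels /i/ and /u/, so it voices to [d]. /dokikukiditudez/ → dogigugididudez.
Rule 2 (intervocalic spirantization): /d/ is a stop between vowels /i/ and /i/, so it spirantizes to the fricative [z]. /d/ is a stop between vowels /i/ and /u/, so it spirantizes to the fricative [z]. /d/ is a stop between vowels /u/ and /e/, so it spirantizes to the fricative [z]. /dogigugididudez/ → dogigugizizuzez.
Rule 3 (final devoicing): /z/ is a voiced obstruent in word-final position, so it devoices to [s]. /dogigugizizuzez/ → dogigugizizuzes.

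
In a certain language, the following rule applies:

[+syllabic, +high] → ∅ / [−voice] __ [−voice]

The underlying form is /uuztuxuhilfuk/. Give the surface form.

/u/ is a high vowel flanked by voiceless consonants /t/ and /x/, so it deletes.
/u/ is a high vowel flanked by voiceless consonants /x/ and /h/, so it deletes.
/u/ is a high vowel flanked by voiceless consonants /f/ and /k/, so it deletes.
Surface form: [uuztxhilfk].

uuztxhilfk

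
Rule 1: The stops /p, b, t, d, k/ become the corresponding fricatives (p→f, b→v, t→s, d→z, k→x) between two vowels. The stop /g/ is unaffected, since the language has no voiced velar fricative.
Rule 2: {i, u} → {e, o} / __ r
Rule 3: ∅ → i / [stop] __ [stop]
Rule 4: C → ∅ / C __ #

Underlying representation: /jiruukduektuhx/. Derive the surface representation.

Rule 1 (intervocalic spirantization): no segment meets the environment; /jiruukduektuhx/ is unchanged.
Rule 2 (pre-rhotic lowering): /i/ is a high vowel immediately before /r/, so it lowers to [e]. /jiruukduektuhx/ → jeruukduektuhx.
Rule 3 (stop-cluster i-epenthesis): /k/ and /d/ form a stop–stop cluster, so [i] is inserted between them. /k/ and /t/ form a stop–stop cluster, so [i] is inserted between them. /jeruukduektuhx/ → jeruukiduekituhx.
Rule 4 (final cluster simplification): /x/ is the second consonant of a word-final cluster /hx/, so it deletes. /jeruukiduekituhx/ → jeruukiduekituh.

jeruukiduekituh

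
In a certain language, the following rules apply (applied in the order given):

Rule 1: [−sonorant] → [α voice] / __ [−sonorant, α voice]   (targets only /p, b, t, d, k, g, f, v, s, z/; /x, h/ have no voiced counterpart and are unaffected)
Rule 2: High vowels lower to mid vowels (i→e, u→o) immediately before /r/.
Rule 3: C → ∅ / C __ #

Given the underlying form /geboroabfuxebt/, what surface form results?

Rule 1 (regressive voicing assimilation): /b/ precedes the voiceless obstruent /f/, so it devoices to [p] by assimilation. /b/ precedes the voiceless obstruent /t/, so it devoices to [p] by assimilation. /geboroabfuxebt/ → geboroapfuxept.
Rule 2 (pre-rhotic lowering): no segment meets the environment; /geboroapfuxept/ is unchanged.
Rule 3 (final cluster simplification): /t/ is the second consonant of a word-final cluster /pt/, so it deletes. /geboroapfuxept/ → geboroapfuxep.

geboroapfuxep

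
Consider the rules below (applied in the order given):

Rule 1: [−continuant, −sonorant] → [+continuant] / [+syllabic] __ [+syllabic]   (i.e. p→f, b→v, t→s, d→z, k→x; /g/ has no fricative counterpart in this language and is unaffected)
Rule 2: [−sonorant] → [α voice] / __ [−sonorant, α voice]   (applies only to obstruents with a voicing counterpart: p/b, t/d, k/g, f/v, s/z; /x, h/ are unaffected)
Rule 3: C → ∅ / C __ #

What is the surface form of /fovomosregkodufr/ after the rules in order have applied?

Rule 1 (intervocalic spirantization): /d/ is a stop between vowels /o/ and /u/, so it spirantizes to the fricative [z]. /fovomosregkodufr/ → fovomosregkozufr.
Rule 2 (regressive voicing assimilation): /g/ precedes the voiceless obstruent /k/, so it devoices to [k] by assimilation. /fovomosregkozufr/ → fovomosrekkozufr.
Rule 3 (final cluster simplification): /r/ is the second consonant of a word-final cluster /fr/, so it deletes. /fovomosrekkozufr/ → fovomosrekkozuf.

fovomosrekkozuf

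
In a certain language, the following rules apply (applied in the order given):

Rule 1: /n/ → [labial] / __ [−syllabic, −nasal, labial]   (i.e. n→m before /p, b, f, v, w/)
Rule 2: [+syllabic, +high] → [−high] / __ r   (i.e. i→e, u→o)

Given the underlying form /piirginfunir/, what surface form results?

Rule 1 (nasal place assimilation): /n/ precedes the labial consonant /f/, so it assimilates in place to [m]. /piirginfunir/ → piirgimfunir.
Rule 2 (pre-rhotic lowering): /i/ is a high vowel immediately before /r/, so it lowers to [e]. /i/ is a high vowel immediately before /r/, so it lowers to [e]. /piirgimfunir/ → piergimfuner.

piergimfuner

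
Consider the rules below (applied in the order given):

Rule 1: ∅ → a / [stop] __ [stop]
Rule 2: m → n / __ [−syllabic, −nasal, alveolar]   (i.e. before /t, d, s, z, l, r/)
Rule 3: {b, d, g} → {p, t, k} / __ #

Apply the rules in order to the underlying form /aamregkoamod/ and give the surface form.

aanregakoamot

Rule 1 (stop-cluster a-epenthesis): /g/ and /k/ form a stop–stop cluster, so [a] is inserted between them. /aamregkoamod/ → aamregakoamod.
Rule 2 (nasal place assimilation): /m/ precedes the alveolar consonant /r/, so it assimilates in place to [n]. /aamregakoamod/ → aanregakoamod.
Rule 3 (final devoicing): /d/ is a voiced stop in word-final position, so it devoices to [t]. /aanregakoamod/ → aanregakoamot.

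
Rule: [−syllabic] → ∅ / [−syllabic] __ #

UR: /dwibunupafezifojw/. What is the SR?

/w/ is the second consonant of a word-final cluster /jw/, so it deletes.
The other instances of /d/, /w/, /b/, /n/, /p/, /f/, /z/, /j/ do not occur in the required environment and remain unchanged.
Surface form: [dwibunupafezifoj].

dwibunupafezifoj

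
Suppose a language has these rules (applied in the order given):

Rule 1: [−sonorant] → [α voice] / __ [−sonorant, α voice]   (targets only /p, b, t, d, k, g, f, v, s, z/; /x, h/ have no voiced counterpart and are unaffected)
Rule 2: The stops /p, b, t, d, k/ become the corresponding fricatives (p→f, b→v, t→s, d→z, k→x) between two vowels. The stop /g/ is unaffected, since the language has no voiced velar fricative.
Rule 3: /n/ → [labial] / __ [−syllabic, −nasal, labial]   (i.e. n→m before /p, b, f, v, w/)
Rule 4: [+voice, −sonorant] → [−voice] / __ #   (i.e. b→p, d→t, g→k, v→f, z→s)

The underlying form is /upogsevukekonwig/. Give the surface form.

ufoksevuxexomwik

Rule 1 (regressive voicing assimilation): /g/ precedes the voiceless obstruent /s/, so it devoices to [k] by assimilation. /upogsevukekonwig/ → upoksevukekonwig.
Rule 2 (intervocalic spirantization): /p/ is a stop between vowels /u/ and /o/, so it spirantizes to the fricative [f]. /k/ is a stop between vowels /u/ and /e/, so it spirantizes to the fricative [x]. /k/ is a stop between vowels /e/ and /o/, so it spirantizes to the fricative [x]. /upoksevukekonwig/ → ufoksevuxexonwig.
Rule 3 (nasal place assimilation): /n/ precedes the labial consonant /w/, so it assimilates in place to [m]. /ufoksevuxexonwig/ → ufoksevuxexomwig.
Rule 4 (final devoicing): /g/ is a voiced obstruent in word-final position, so it devoices to [k]. /ufoksevuxexomwig/ → ufoksevuxexomwik.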